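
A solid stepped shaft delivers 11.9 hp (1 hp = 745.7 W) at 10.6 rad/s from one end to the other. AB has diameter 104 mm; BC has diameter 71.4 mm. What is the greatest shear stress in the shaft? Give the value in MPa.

11.7 MPa

ω = 10.6 rad/s, so T = P/ω = 11.9×745.7 / 10.60 = 837.2 N·m.
Under the same torque, τ_max = 16T/(πd³) is largest where d is smallest — segment BC (d = 71.4 mm).
τ_max = 16·837.2/(π·(0.0714)³) = 1.171×10^7 Pa.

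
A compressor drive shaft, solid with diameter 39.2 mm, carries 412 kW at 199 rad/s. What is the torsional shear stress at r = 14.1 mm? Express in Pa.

1.26e8 Pa

ω = 199 rad/s, so T = P/ω = 412×10³ / 199.0 = 2070 N·m.
J = πd⁴/32 = π(0.0392)⁴/32 = 2.318×10^-7 m⁴.
Shear stress varies linearly with radius: τ = T·r/J = 2070 × 0.0141 / 2.318×10^-7 = 1.259×10^8 Pa.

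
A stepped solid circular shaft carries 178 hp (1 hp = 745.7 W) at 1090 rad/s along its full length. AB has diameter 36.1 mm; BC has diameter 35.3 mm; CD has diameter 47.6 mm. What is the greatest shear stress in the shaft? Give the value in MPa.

14.1 MPa

ω = 1090 rad/s, so T = P/ω = 178×745.7 / 1090 = 121.8 N·m.
Under the same torque, τ_max = 16T/(πd³) is largest where d is smallest — segment BC (d = 35.3 mm).
τ_max = 16·121.8/(π·(0.0353)³) = 1.410×10^7 Pa.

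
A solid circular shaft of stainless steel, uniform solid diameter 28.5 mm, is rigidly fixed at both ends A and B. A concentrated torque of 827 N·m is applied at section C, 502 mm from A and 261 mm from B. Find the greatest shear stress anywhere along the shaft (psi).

With uniform GJ and both ends fixed, compatibility θ_AC = θ_CB gives T_A·a = T_B·b, together with T_A + T_B = T₀.
T_A = T₀·b/(a+b) = 827.0·261/763.0 = 282.9 N·m; T_B = 544.1 N·m.
τ in each portion: τ_AC = 6.22×10^7 Pa, τ_CB = 1.20×10^8 Pa; maximum is in CB.
τ_max = T_CB·r/J = 544.1·0.0143/6.48×10^-8 = 1.197×10^8 Pa.

17400 psi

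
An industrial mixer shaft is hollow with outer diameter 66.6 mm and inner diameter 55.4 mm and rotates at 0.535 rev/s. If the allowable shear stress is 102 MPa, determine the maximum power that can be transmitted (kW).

10.4 kW

J = π(d_o⁴ − d_i⁴)/32 = π(0.0666⁴ − 0.0554⁴)/32 = 1.007×10^-6 m⁴.
T_max = τ_allow·J/r = 1.02×10^8 × 1.007×10^-6 / 0.0333 = 3084 N·m.
ω = 2π·0.535 = 3.362 rad/s, so P_max = T_max·ω = 1.037×10^4 W.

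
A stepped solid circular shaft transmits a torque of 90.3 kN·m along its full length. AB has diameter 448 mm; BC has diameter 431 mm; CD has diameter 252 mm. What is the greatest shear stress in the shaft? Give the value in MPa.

Under the same torque, τ_max = 16T/(πd³) is largest where d is smallest — segment CD (d = 252 mm).
τ_max = 16·90300/(π·(0.252)³) = 2.874×10^7 Pa.

28.7 MPa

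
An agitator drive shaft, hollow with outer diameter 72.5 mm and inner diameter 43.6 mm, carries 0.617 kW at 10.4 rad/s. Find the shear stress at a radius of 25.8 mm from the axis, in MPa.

ω = 10.4 rad/s, so T = P/ω = 0.617×10³ / 10.40 = 59.33 N·m.
J = π(d_o⁴ − d_i⁴)/32 = π(0.0725⁴ − 0.0436⁴)/32 = 2.358×10^-6 m⁴.
Shear stress varies linearly with radius: τ = T·r/J = 59.33 × 0.0258 / 2.358×10^-6 = 6.492×10^5 Pa.

0.649 MPa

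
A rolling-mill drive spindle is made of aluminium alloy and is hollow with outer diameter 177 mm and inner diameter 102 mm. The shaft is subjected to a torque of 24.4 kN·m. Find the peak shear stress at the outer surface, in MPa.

25.2 MPa

J = π(d_o⁴ − d_i⁴)/32 = π(0.177⁴ − 0.102⁴)/32 = 8.573×10^-5 m⁴.
τ_max = T·r/J = 24400 × 0.0885 / 8.573×10^-5 = 2.519×10^7 Pa.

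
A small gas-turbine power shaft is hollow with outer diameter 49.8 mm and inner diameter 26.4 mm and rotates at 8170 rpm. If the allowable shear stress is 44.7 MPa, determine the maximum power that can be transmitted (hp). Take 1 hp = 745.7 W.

1150 hp

J = π(d_o⁴ − d_i⁴)/32 = π(0.0498⁴ − 0.0264⁴)/32 = 5.561×10^-7 m⁴.
T_max = τ_allow·J/r = 4.47×10^7 × 5.561×10^-7 / 0.0249 = 998.4 N·m.
ω = 2π·8170/60 = 855.6 rad/s, so P_max = T_max·ω = 8.542×10^5 W.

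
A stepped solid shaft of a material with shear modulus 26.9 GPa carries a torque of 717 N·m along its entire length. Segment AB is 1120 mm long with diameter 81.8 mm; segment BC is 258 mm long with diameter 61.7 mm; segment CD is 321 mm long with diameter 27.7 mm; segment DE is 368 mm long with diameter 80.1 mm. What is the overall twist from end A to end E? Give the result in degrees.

9.29°

J_AB = π(0.0818)⁴/32 = 4.40×10^-6 m⁴; J_BC = π(0.0617)⁴/32 = 1.42×10^-6 m⁴; J_CD = π(0.0277)⁴/32 = 5.78×10^-8 m⁴; J_DE = π(0.0801)⁴/32 = 4.04×10^-6 m⁴.
θ = (T/G)·Σ L_i/J_i = (717.0/26.9×10⁹)·(1.12/4.40×10^-6 + 0.258/1.42×10^-6 + 0.321/5.78×10^-8 + 0.368/4.04×10^-6) = 0.1621 rad.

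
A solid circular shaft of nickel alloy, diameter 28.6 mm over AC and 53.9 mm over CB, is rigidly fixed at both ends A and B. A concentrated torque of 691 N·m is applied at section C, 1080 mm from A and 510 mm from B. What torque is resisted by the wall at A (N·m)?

24.9 N·m

Compatibility: T_A·a/J_AC = T_B·b/J_CB with T_A + T_B = T₀.
J_AC = 6.57×10^-8 m⁴, J_CB = 8.29×10^-7 m⁴, so T_A = T₀·(J_AC/a)/((J_AC/a)+(J_CB/b)) = 24.93 N·m, T_B = 666.1 N·m.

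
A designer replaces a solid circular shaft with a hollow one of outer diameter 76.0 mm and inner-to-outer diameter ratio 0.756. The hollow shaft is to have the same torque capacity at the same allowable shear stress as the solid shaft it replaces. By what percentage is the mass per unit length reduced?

Equal τ_max and T ⇒ the solid shaft needs d_s³ = d_o³(1−k⁴), so d_s = 76.0·(1−0.756⁴)^(1/3) = 66.61 mm.
Area ratio A_h/A_s = d_o²(1−k²)/d_s² = (1−k²)/(1−k⁴)^(2/3) = 0.5577.
Mass saving = 1 − 0.5577 = 44.2 %.

44.2 %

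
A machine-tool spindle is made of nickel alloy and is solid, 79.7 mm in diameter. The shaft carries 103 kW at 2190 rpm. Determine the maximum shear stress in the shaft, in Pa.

4.52e6 Pa

ω = 2π·2190/60 = 229.3 rad/s, so T = P/ω = 103×10³ / 229.3 = 449.1 N·m.
J = πd⁴/32 = π(0.0797)⁴/32 = 3.961×10^-6 m⁴.
τ_max = T·r/J = 449.1 × 0.0399 / 3.961×10^-6 = 4.518×10^6 Pa.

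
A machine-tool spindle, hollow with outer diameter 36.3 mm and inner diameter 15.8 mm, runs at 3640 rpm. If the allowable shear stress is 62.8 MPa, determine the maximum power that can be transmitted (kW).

217 kW

J = π(d_o⁴ − d_i⁴)/32 = π(0.0363⁴ − 0.0158⁴)/32 = 1.643×10^-7 m⁴.
T_max = τ_allow·J/r = 6.28×10^7 × 1.643×10^-7 / 0.0181 = 568.6 N·m.
ω = 2π·3640/60 = 381.2 rad/s, so P_max = T_max·ω = 2.168×10^5 W.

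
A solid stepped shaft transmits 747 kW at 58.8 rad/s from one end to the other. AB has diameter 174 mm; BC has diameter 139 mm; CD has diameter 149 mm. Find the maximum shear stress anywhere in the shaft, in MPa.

24.1 MPa

ω = 58.8 rad/s, so T = P/ω = 747×10³ / 58.80 = 12700 N·m.
Under the same torque, τ_max = 16T/(πd³) is largest where d is smallest — segment BC (d = 139 mm).
τ_max = 16·12700/(π·(0.139)³) = 2.409×10^7 Pa.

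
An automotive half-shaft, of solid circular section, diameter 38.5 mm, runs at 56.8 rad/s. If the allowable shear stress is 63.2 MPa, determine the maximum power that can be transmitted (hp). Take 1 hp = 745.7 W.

53.9 hp

J = πd⁴/32 = π(0.0385)⁴/32 = 2.157×10^-7 m⁴.
T_max = τ_allow·J/r = 6.32×10^7 × 2.157×10^-7 / 0.0192 = 708.2 N·m.
ω = 56.8 rad/s, so P_max = T_max·ω = 4.022×10^4 W.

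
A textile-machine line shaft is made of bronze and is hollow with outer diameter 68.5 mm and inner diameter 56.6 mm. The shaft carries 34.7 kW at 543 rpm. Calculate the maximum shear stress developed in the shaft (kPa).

18100 kPa

ω = 2π·543/60 = 56.86 rad/s, so T = P/ω = 34.7×10³ / 56.86 = 610.2 N·m.
J = π(d_o⁴ − d_i⁴)/32 = π(0.0685⁴ − 0.0566⁴)/32 = 1.154×10^-6 m⁴.
τ_max = T·r/J = 610.2 × 0.0343 / 1.154×10^-6 = 1.811×10^7 Pa.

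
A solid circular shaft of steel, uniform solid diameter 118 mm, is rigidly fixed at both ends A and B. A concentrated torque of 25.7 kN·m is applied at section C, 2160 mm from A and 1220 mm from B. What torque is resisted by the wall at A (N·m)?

With uniform GJ and both ends fixed, compatibility θ_AC = θ_CB gives T_A·a = T_B·b, together with T_A + T_B = T₀.
T_A = T₀·b/(a+b) = 25700·1220/3380 = 9276 N·m; T_B = 16420 N·m.

9280 N·m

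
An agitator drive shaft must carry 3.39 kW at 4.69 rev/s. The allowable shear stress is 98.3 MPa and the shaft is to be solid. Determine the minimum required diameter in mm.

ω = 2π·4.69 = 29.47 rad/s, so T = P/ω = 3.39×10³ / 29.47 = 115.0 N·m.
For a solid shaft τ_max = 16T/(πd³), so d = (16T/(π τ_allow))^(1/3) = (16·115.0/(π·9.83×10^7))^(1/3) = 0.01813 m.

18.1 mm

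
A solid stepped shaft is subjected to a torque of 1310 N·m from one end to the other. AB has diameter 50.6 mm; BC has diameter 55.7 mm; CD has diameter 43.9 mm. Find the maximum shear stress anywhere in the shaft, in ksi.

11.4 ksi

Under the same torque, τ_max = 16T/(πd³) is largest where d is smallest — segment CD (d = 43.9 mm).
τ_max = 16·1310/(π·(0.0439)³) = 7.886×10^7 Pa.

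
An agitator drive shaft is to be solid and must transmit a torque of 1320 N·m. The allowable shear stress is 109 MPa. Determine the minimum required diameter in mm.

For a solid shaft τ_max = 16T/(πd³), so d = (16T/(π τ_allow))^(1/3) = (16·1320/(π·1.09×10^8))^(1/3) = 0.03951 m.

39.5 mm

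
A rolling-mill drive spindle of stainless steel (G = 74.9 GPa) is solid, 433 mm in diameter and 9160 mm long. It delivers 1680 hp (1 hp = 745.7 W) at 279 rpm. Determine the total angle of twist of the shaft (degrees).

ω = 2π·279/60 = 29.22 rad/s, so T = P/ω = 1680×745.7 / 29.22 = 42880 N·m.
J = πd⁴/32 = π(0.433)⁴/32 = 3.451×10^-3 m⁴.
θ = T·L/(G·J) = 42880 × 9.16 / (74.9×10⁹ × 3.451×10^-3) = 1.520×10^-3 rad.

0.0871°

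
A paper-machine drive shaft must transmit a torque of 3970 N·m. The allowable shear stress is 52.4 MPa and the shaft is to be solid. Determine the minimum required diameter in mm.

72.8 mm

For a solid shaft τ_max = 16T/(πd³), so d = (16T/(π τ_allow))^(1/3) = (16·3970/(π·5.24×10^7))^(1/3) = 0.07280 m.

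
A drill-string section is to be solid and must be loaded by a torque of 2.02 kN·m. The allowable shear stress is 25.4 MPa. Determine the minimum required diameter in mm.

74.0 mm

For a solid shaft τ_max = 16T/(πd³), so d = (16T/(π τ_allow))^(1/3) = (16·2020/(π·2.54×10^7))^(1/3) = 0.07399 m.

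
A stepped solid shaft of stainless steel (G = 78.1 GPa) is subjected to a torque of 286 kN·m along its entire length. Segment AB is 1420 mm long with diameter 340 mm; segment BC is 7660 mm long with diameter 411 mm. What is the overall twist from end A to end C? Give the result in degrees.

0.801°

J_AB = π(0.340)⁴/32 = 1.31×10^-3 m⁴; J_BC = π(0.411)⁴/32 = 2.80×10^-3 m⁴.
θ = (T/G)·Σ L_i/J_i = (286000/78.1×10⁹)·(1.42/1.31×10^-3 + 7.66/2.80×10^-3) = 0.01398 rad.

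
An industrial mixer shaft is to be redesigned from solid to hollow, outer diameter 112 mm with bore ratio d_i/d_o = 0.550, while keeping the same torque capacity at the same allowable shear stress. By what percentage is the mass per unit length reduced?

25.6 %

Equal τ_max and T ⇒ the solid shaft needs d_s³ = d_o³(1−k⁴), so d_s = 112·(1−0.550⁴)^(1/3) = 108.5 mm.
Area ratio A_h/A_s = d_o²(1−k²)/d_s² = (1−k²)/(1−k⁴)^(2/3) = 0.7436.
Mass saving = 1 − 0.7436 = 25.6 %.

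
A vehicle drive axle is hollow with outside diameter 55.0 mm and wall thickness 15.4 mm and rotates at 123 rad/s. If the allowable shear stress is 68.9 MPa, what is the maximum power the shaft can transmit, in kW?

J = π(d_o⁴ − d_i⁴)/32 = π(0.0550⁴ − 0.0242⁴)/32 = 8.647×10^-7 m⁴.
T_max = τ_allow·J/r = 6.89×10^7 × 8.647×10^-7 / 0.0275 = 2166 N·m.
ω = 123 rad/s, so P_max = T_max·ω = 2.665×10^5 W.

266 kW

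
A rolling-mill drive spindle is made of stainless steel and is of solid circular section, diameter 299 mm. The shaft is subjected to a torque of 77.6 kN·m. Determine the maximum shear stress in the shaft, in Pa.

J = πd⁴/32 = π(0.299)⁴/32 = 7.847×10^-4 m⁴.
τ_max = T·r/J = 77600 × 0.149 / 7.847×10^-4 = 1.478×10^7 Pa.

1.48e7 Pa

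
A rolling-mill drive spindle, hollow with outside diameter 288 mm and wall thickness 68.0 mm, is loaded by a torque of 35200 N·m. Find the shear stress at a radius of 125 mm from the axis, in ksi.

1.02 ksi

J = π(d_o⁴ − d_i⁴)/32 = π(0.288⁴ − 0.152⁴)/32 = 6.230×10^-4 m⁴.
Shear stress varies linearly with radius: τ = T·r/J = 35200 × 0.125 / 6.230×10^-4 = 7.063×10^6 Pa.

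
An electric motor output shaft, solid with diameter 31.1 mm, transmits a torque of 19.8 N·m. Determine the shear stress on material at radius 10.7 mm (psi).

J = πd⁴/32 = π(0.0311)⁴/32 = 9.184×10^-8 m⁴.
Shear stress varies linearly with radius: τ = T·r/J = 19.80 × 0.0107 / 9.184×10^-8 = 2.307×10^6 Pa.

335 psi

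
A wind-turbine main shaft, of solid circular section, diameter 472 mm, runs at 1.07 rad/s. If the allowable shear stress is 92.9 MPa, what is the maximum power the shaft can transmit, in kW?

2050 kW

J = πd⁴/32 = π(0.472)⁴/32 = 4.873×10^-3 m⁴.
T_max = τ_allow·J/r = 9.29×10^7 × 4.873×10^-3 / 0.236 = 1.918e6 N·m.
ω = 1.07 rad/s, so P_max = T_max·ω = 2.052×10^6 W.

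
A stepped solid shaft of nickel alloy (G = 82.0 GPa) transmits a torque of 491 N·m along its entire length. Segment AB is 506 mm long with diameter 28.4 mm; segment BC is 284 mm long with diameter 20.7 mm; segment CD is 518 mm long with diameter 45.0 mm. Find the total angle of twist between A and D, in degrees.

8.56°

J_AB = π(0.0284)⁴/32 = 6.39×10^-8 m⁴; J_BC = π(0.0207)⁴/32 = 1.80×10^-8 m⁴; J_CD = π(0.0450)⁴/32 = 4.03×10^-7 m⁴.
θ = (T/G)·Σ L_i/J_i = (491.0/82.0×10⁹)·(0.506/6.39×10^-8 + 0.284/1.80×10^-8 + 0.518/4.03×10^-7) = 0.1495 rad.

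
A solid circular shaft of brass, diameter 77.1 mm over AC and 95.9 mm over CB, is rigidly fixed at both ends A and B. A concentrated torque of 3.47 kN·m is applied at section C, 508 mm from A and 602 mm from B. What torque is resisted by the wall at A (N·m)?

Compatibility: T_A·a/J_AC = T_B·b/J_CB with T_A + T_B = T₀.
J_AC = 3.47×10^-6 m⁴, J_CB = 8.30×10^-6 m⁴, so T_A = T₀·(J_AC/a)/((J_AC/a)+(J_CB/b)) = 1149 N·m, T_B = 2321 N·m.

1150 N·m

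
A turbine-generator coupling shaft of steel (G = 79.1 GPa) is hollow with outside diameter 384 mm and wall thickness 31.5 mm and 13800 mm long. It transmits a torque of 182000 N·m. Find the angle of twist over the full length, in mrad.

J = π(d_o⁴ − d_i⁴)/32 = π(0.384⁴ − 0.321⁴)/32 = 1.092×10^-3 m⁴.
θ = T·L/(G·J) = 182000 × 13.8 / (79.1×10⁹ × 1.092×10^-3) = 0.02907 rad.

29.1 mrad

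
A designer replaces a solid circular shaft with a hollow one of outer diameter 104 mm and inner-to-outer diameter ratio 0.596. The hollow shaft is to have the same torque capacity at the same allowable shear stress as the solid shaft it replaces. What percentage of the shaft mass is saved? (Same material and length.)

29.5 %

Equal τ_max and T ⇒ the solid shaft needs d_s³ = d_o³(1−k⁴), so d_s = 104·(1−0.596⁴)^(1/3) = 99.43 mm.
Area ratio A_h/A_s = d_o²(1−k²)/d_s² = (1−k²)/(1−k⁴)^(2/3) = 0.7054.
Mass saving = 1 − 0.7054 = 29.5 %.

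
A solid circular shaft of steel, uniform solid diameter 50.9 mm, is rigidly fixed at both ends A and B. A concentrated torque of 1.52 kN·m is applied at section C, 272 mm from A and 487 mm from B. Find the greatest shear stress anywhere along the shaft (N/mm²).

With uniform GJ and both ends fixed, compatibility θ_AC = θ_CB gives T_A·a = T_B·b, together with T_A + T_B = T₀.
T_A = T₀·b/(a+b) = 1520·487/759.0 = 975.3 N·m; T_B = 544.7 N·m.
τ in each portion: τ_AC = 3.77×10^7 Pa, τ_CB = 2.10×10^7 Pa; maximum is in AC.
τ_max = T_AC·r/J = 975.3·0.0255/6.59×10^-7 = 3.767×10^7 Pa.

37.7 N/mm²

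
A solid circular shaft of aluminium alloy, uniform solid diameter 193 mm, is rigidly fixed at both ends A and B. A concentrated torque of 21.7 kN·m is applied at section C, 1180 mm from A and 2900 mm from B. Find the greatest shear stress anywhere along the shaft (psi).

1580 psi

With uniform GJ and both ends fixed, compatibility θ_AC = θ_CB gives T_A·a = T_B·b, together with T_A + T_B = T₀.
T_A = T₀·b/(a+b) = 21700·2900/4080 = 15420 N·m; T_B = 6276 N·m.
τ in each portion: τ_AC = 1.09×10^7 Pa, τ_CB = 4.45×10^6 Pa; maximum is in AC.
τ_max = T_AC·r/J = 15420·0.0965/1.36×10^-4 = 1.093×10^7 Pa.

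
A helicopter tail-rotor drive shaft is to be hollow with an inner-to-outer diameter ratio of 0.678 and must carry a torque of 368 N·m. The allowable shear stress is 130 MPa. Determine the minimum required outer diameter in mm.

26.3 mm

For a hollow shaft with d_i/d_o = 0.678: τ_max = 16T/(π d_o³ (1−k⁴)), so d_o = [16T/(π τ_allow (1−k⁴))]^(1/3) = [16·368.0/(π·1.30×10^8·0.7887)]^(1/3) = 0.02634 m.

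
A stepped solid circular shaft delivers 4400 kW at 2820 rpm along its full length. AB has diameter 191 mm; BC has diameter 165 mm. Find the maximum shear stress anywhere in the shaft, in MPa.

16.9 MPa

ω = 2π·2820/60 = 295.3 rad/s, so T = P/ω = 4400×10³ / 295.3 = 14900 N·m.
Under the same torque, τ_max = 16T/(πd³) is largest where d is smallest — segment BC (d = 165 mm).
τ_max = 16·14900/(π·(0.165)³) = 1.689×10^7 Pa.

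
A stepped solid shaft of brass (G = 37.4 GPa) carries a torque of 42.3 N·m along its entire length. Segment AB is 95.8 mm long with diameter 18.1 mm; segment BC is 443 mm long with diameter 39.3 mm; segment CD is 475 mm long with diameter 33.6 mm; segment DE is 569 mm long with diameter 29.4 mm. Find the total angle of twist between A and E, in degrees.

J_AB = π(0.0181)⁴/32 = 1.05×10^-8 m⁴; J_BC = π(0.0393)⁴/32 = 2.34×10^-7 m⁴; J_CD = π(0.0336)⁴/32 = 1.25×10^-7 m⁴; J_DE = π(0.0294)⁴/32 = 7.33×10^-8 m⁴.
θ = (T/G)·Σ L_i/J_i = (42.30/37.4×10⁹)·(0.0958/1.05×10^-8 + 0.443/2.34×10^-7 + 0.475/1.25×10^-7 + 0.569/7.33×10^-8) = 0.02549 rad.

1.46°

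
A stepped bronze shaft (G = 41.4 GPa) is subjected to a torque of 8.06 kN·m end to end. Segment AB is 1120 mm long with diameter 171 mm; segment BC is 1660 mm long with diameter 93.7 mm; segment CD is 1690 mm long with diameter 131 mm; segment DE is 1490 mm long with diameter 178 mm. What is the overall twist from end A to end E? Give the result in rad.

J_AB = π(0.171)⁴/32 = 8.39×10^-5 m⁴; J_BC = π(0.0937)⁴/32 = 7.57×10^-6 m⁴; J_CD = π(0.131)⁴/32 = 2.89×10^-5 m⁴; J_DE = π(0.178)⁴/32 = 9.86×10^-5 m⁴.
θ = (T/G)·Σ L_i/J_i = (8060/41.4×10⁹)·(1.12/8.39×10^-5 + 1.66/7.57×10^-6 + 1.69/2.89×10^-5 + 1.49/9.86×10^-5) = 0.05963 rad.

0.0596 rad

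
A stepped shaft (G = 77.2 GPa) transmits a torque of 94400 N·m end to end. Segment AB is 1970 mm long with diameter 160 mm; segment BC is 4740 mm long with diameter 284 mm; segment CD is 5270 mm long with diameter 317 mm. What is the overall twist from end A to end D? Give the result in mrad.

53.0 mrad

J_AB = π(0.160)⁴/32 = 6.43×10^-5 m⁴; J_BC = π(0.284)⁴/32 = 6.39×10^-4 m⁴; J_CD = π(0.317)⁴/32 = 9.91×10^-4 m⁴.
θ = (T/G)·Σ L_i/J_i = (94400/77.2×10⁹)·(1.97/6.43×10^-5 + 4.74/6.39×10^-4 + 5.27/9.91×10^-4) = 0.05302 rad.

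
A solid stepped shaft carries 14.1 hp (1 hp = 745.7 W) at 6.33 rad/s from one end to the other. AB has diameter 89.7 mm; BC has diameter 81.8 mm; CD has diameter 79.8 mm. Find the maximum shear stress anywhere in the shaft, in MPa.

ω = 6.33 rad/s, so T = P/ω = 14.1×745.7 / 6.330 = 1661 N·m.
Under the same torque, τ_max = 16T/(πd³) is largest where d is smallest — segment CD (d = 79.8 mm).
τ_max = 16·1661/(π·(0.0798)³) = 1.665×10^7 Pa.

16.6 MPa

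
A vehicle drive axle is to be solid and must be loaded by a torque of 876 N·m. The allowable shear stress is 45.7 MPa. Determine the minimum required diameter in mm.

For a solid shaft τ_max = 16T/(πd³), so d = (16T/(π τ_allow))^(1/3) = (16·876.0/(π·4.57×10^7))^(1/3) = 0.04605 m.

46.0 mm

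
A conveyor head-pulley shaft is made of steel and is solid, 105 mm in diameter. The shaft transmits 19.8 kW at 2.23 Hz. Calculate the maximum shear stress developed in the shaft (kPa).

6220 kPa

ω = 2π·2.23 = 14.01 rad/s, so T = P/ω = 19.8×10³ / 14.01 = 1413 N·m.
J = πd⁴/32 = π(0.105)⁴/32 = 1.193×10^-5 m⁴.
τ_max = T·r/J = 1413 × 0.0525 / 1.193×10^-5 = 6.217×10^6 Pa.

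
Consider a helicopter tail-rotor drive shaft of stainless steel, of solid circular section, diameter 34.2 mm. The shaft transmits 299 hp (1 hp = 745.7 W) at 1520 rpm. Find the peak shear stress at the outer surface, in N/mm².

178 N/mm²

ω = 2π·1520/60 = 159.2 rad/s, so T = P/ω = 299×745.7 / 159.2 = 1401 N·m.
J = πd⁴/32 = π(0.0342)⁴/32 = 1.343×10^-7 m⁴.
τ_max = T·r/J = 1401 × 0.0171 / 1.343×10^-7 = 1.783×10^8 Pa.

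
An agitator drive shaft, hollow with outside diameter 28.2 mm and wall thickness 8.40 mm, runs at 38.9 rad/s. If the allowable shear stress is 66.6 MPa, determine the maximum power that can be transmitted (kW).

J = π(d_o⁴ − d_i⁴)/32 = π(0.0282⁴ − 0.0114⁴)/32 = 6.043×10^-8 m⁴.
T_max = τ_allow·J/r = 6.66×10^7 × 6.043×10^-8 / 0.0141 = 285.4 N·m.
ω = 38.9 rad/s, so P_max = T_max·ω = 1.110×10^4 W.

11.1 kW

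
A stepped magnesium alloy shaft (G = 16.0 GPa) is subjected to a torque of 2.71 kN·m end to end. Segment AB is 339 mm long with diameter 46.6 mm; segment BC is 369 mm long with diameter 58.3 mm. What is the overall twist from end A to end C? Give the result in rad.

J_AB = π(0.0466)⁴/32 = 4.63×10^-7 m⁴; J_BC = π(0.0583)⁴/32 = 1.13×10^-6 m⁴.
θ = (T/G)·Σ L_i/J_i = (2710/16.0×10⁹)·(0.339/4.63×10^-7 + 0.369/1.13×10^-6) = 0.1791 rad.

0.179 rad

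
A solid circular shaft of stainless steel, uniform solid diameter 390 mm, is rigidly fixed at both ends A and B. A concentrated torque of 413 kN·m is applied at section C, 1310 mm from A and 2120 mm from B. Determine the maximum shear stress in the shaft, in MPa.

With uniform GJ and both ends fixed, compatibility θ_AC = θ_CB gives T_A·a = T_B·b, together with T_A + T_B = T₀.
T_A = T₀·b/(a+b) = 413000·2120/3430 = 255300 N·m; T_B = 157700 N·m.
τ in each portion: τ_AC = 2.19×10^7 Pa, τ_CB = 1.35×10^7 Pa; maximum is in AC.
τ_max = T_AC·r/J = 255300·0.195/2.27×10^-3 = 2.192×10^7 Pa.

21.9 MPa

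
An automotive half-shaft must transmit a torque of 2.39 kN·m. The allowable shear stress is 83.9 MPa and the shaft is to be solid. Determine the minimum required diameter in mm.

52.5 mm

For a solid shaft τ_max = 16T/(πd³), so d = (16T/(π τ_allow))^(1/3) = (16·2390/(π·8.39×10^7))^(1/3) = 0.05255 m.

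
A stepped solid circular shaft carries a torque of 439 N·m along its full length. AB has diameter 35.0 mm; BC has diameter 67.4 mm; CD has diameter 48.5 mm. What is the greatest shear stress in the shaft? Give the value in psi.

Under the same torque, τ_max = 16T/(πd³) is largest where d is smallest — segment AB (d = 35.0 mm).
τ_max = 16·439.0/(π·(0.0350)³) = 5.215×10^7 Pa.

7560 psi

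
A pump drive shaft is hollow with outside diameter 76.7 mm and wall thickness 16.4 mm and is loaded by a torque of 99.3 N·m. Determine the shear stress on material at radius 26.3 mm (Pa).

J = π(d_o⁴ − d_i⁴)/32 = π(0.0767⁴ − 0.0439⁴)/32 = 3.033×10^-6 m⁴.
Shear stress varies linearly with radius: τ = T·r/J = 99.30 × 0.0263 / 3.033×10^-6 = 8.610×10^5 Pa.

861000 Pa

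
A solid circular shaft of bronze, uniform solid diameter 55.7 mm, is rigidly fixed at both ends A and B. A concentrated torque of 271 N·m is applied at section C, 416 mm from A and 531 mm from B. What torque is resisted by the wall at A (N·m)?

152 N·m

With uniform GJ and both ends fixed, compatibility θ_AC = θ_CB gives T_A·a = T_B·b, together with T_A + T_B = T₀.
T_A = T₀·b/(a+b) = 271.0·531/947.0 = 152.0 N·m; T_B = 119.0 N·m.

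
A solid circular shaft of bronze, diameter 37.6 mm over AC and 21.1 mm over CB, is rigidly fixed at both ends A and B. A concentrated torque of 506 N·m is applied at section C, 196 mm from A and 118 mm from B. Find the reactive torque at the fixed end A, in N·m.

Compatibility: T_A·a/J_AC = T_B·b/J_CB with T_A + T_B = T₀.
J_AC = 1.96×10^-7 m⁴, J_CB = 1.95×10^-8 m⁴, so T_A = T₀·(J_AC/a)/((J_AC/a)+(J_CB/b)) = 434.4 N·m, T_B = 71.56 N·m.

434 N·m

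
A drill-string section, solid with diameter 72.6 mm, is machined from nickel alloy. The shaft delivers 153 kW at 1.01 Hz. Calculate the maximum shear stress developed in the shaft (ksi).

ω = 2π·1.01 = 6.346 rad/s, so T = P/ω = 153×10³ / 6.346 = 24110 N·m.
J = πd⁴/32 = π(0.0726)⁴/32 = 2.727×10^-6 m⁴.
τ_max = T·r/J = 24110 × 0.0363 / 2.727×10^-6 = 3.209×10^8 Pa.

46.5 ksi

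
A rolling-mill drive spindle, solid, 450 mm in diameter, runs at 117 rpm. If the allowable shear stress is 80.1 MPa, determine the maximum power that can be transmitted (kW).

17600 kW

J = πd⁴/32 = π(0.450)⁴/32 = 4.026×10^-3 m⁴.
T_max = τ_allow·J/r = 8.01×10^7 × 4.026×10^-3 / 0.225 = 1.433e6 N·m.
ω = 2π·117/60 = 12.25 rad/s, so P_max = T_max·ω = 1.756×10^7 W.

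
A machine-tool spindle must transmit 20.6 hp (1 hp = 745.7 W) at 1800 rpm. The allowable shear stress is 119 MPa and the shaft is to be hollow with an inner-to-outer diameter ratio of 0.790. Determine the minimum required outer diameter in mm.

17.9 mm

ω = 2π·1800/60 = 188.5 rad/s, so T = P/ω = 20.6×745.7 / 188.5 = 81.49 N·m.
For a hollow shaft with d_i/d_o = 0.790: τ_max = 16T/(π d_o³ (1−k⁴)), so d_o = [16T/(π τ_allow (1−k⁴))]^(1/3) = [16·81.49/(π·1.19×10^8·0.6105)]^(1/3) = 0.01788 m.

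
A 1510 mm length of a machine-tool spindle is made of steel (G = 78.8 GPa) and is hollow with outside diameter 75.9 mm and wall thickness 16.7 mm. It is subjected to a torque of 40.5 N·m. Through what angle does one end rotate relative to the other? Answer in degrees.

J = π(d_o⁴ − d_i⁴)/32 = π(0.0759⁴ − 0.0425⁴)/32 = 2.938×10^-6 m⁴.
θ = T·L/(G·J) = 40.50 × 1.51 / (78.8×10⁹ × 2.938×10^-6) = 2.642×10^-4 rad.

0.0151°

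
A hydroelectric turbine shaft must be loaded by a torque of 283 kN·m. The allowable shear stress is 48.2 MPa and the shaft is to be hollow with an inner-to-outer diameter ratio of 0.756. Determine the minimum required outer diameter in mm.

354 mm

For a hollow shaft with d_i/d_o = 0.756: τ_max = 16T/(π d_o³ (1−k⁴)), so d_o = [16T/(π τ_allow (1−k⁴))]^(1/3) = [16·283000/(π·4.82×10^7·0.6733)]^(1/3) = 0.3541 m.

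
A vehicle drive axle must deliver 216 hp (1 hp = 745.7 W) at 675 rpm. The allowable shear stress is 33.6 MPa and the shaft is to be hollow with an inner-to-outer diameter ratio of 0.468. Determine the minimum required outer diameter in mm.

ω = 2π·675/60 = 70.69 rad/s, so T = P/ω = 216×745.7 / 70.69 = 2279 N·m.
For a hollow shaft with d_i/d_o = 0.468: τ_max = 16T/(π d_o³ (1−k⁴)), so d_o = [16T/(π τ_allow (1−k⁴))]^(1/3) = [16·2279/(π·3.36×10^7·0.9520)]^(1/3) = 0.07132 m.

71.3 mm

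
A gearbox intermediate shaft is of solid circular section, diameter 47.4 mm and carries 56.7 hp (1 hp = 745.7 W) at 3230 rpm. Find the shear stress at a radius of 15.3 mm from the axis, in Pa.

3.86e6 Pa

ω = 2π·3230/60 = 338.2 rad/s, so T = P/ω = 56.7×745.7 / 338.2 = 125.0 N·m.
J = πd⁴/32 = π(0.0474)⁴/32 = 4.956×10^-7 m⁴.
Shear stress varies linearly with radius: τ = T·r/J = 125.0 × 0.0153 / 4.956×10^-7 = 3.859×10^6 Pa.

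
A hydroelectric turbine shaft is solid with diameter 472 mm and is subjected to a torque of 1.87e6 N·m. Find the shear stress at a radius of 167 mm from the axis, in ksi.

9.30 ksi

J = πd⁴/32 = π(0.472)⁴/32 = 4.873×10^-3 m⁴.
Shear stress varies linearly with radius: τ = T·r/J = 1.870e6 × 0.167 / 4.873×10^-3 = 6.409×10^7 Pa.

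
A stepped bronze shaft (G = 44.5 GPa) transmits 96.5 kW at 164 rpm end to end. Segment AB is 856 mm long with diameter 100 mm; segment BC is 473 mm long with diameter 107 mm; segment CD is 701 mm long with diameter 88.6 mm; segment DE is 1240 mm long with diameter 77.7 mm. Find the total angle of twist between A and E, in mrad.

ω = 2π·164/60 = 17.17 rad/s, so T = P/ω = 96.5×10³ / 17.17 = 5619 N·m.
J_AB = π(0.100)⁴/32 = 9.82×10^-6 m⁴; J_BC = π(0.107)⁴/32 = 1.29×10^-5 m⁴; J_CD = π(0.0886)⁴/32 = 6.05×10^-6 m⁴; J_DE = π(0.0777)⁴/32 = 3.58×10^-6 m⁴.
θ = (T/G)·Σ L_i/J_i = (5619/44.5×10⁹)·(0.856/9.82×10^-6 + 0.473/1.29×10^-5 + 0.701/6.05×10^-6 + 1.24/3.58×10^-6) = 0.07404 rad.

74.0 mrad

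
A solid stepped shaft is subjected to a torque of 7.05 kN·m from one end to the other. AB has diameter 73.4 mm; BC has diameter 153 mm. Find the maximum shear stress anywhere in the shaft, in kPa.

90800 kPa

Under the same torque, τ_max = 16T/(πd³) is largest where d is smallest — segment AB (d = 73.4 mm).
τ_max = 16·7050/(π·(0.0734)³) = 9.080×10^7 Pa.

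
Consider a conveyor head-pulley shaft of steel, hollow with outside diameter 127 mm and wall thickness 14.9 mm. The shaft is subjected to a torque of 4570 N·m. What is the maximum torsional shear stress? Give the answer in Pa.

1.73e7 Pa

J = π(d_o⁴ − d_i⁴)/32 = π(0.127⁴ − 0.0972⁴)/32 = 1.678×10^-5 m⁴.
τ_max = T·r/J = 4570 × 0.0635 / 1.678×10^-5 = 1.730×10^7 Pa.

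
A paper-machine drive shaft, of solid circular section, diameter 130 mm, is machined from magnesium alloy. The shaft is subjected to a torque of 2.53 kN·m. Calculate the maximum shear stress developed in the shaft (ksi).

0.851 ksi

J = πd⁴/32 = π(0.130)⁴/32 = 2.804×10^-5 m⁴.
τ_max = T·r/J = 2530 × 0.0650 / 2.804×10^-5 = 5.865×10^6 Pa.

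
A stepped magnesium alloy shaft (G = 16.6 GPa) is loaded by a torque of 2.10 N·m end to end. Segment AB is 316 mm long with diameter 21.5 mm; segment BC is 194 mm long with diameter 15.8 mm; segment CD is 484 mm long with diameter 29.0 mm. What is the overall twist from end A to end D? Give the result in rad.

0.00680 rad

J_AB = π(0.0215)⁴/32 = 2.10×10^-8 m⁴; J_BC = π(0.0158)⁴/32 = 6.12×10^-9 m⁴; J_CD = π(0.0290)⁴/32 = 6.94×10^-8 m⁴.
θ = (T/G)·Σ L_i/J_i = (2.100/16.6×10⁹)·(0.316/2.10×10^-8 + 0.194/6.12×10^-9 + 0.484/6.94×10^-8) = 6.799×10^-3 rad.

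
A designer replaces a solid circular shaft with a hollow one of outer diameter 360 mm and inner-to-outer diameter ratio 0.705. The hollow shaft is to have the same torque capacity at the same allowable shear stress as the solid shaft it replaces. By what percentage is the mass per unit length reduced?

39.2 %

Equal τ_max and T ⇒ the solid shaft needs d_s³ = d_o³(1−k⁴), so d_s = 360·(1−0.705⁴)^(1/3) = 327.5 mm.
Area ratio A_h/A_s = d_o²(1−k²)/d_s² = (1−k²)/(1−k⁴)^(2/3) = 0.6077.
Mass saving = 1 − 0.6077 = 39.2 %.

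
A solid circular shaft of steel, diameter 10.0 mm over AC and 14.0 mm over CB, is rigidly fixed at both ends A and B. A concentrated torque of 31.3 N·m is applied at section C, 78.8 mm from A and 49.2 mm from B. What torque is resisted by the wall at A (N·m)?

Compatibility: T_A·a/J_AC = T_B·b/J_CB with T_A + T_B = T₀.
J_AC = 9.82×10^-10 m⁴, J_CB = 3.77×10^-9 m⁴, so T_A = T₀·(J_AC/a)/((J_AC/a)+(J_CB/b)) = 4.376 N·m, T_B = 26.92 N·m.

4.38 N·m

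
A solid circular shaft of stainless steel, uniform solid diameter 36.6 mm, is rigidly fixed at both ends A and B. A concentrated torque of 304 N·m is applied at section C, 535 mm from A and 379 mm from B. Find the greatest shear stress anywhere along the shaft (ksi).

2.68 ksi

With uniform GJ and both ends fixed, compatibility θ_AC = θ_CB gives T_A·a = T_B·b, together with T_A + T_B = T₀.
T_A = T₀·b/(a+b) = 304.0·379/914.0 = 126.1 N·m; T_B = 177.9 N·m.
τ in each portion: τ_AC = 1.31×10^7 Pa, τ_CB = 1.85×10^7 Pa; maximum is in CB.
τ_max = T_CB·r/J = 177.9·0.0183/1.76×10^-7 = 1.848×10^7 Pa.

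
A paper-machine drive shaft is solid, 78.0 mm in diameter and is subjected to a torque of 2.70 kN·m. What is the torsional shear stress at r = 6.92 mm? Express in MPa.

J = πd⁴/32 = π(0.0780)⁴/32 = 3.634×10^-6 m⁴.
Shear stress varies linearly with radius: τ = T·r/J = 2700 × 0.00692 / 3.634×10^-6 = 5.142×10^6 Pa.

5.14 MPa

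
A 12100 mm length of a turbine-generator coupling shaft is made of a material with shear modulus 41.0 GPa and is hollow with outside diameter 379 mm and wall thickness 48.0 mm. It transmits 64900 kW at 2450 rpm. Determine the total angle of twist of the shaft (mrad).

53.5 mrad

ω = 2π·2450/60 = 256.6 rad/s, so T = P/ω = 64900×10³ / 256.6 = 253000 N·m.
J = π(d_o⁴ − d_i⁴)/32 = π(0.379⁴ − 0.283⁴)/32 = 1.396×10^-3 m⁴.
θ = T·L/(G·J) = 253000 × 12.1 / (41.0×10⁹ × 1.396×10^-3) = 0.05348 rad.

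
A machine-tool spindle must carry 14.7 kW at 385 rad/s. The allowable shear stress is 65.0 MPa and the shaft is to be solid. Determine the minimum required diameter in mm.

14.4 mm

ω = 385 rad/s, so T = P/ω = 14.7×10³ / 385.0 = 38.18 N·m.
For a solid shaft τ_max = 16T/(πd³), so d = (16T/(π τ_allow))^(1/3) = (16·38.18/(π·6.50×10^7))^(1/3) = 0.01441 m.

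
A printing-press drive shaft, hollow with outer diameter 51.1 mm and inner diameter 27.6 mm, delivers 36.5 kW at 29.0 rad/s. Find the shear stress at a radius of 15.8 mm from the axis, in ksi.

ω = 29.0 rad/s, so T = P/ω = 36.5×10³ / 29.00 = 1259 N·m.
J = π(d_o⁴ − d_i⁴)/32 = π(0.0511⁴ − 0.0276⁴)/32 = 6.124×10^-7 m⁴.
Shear stress varies linearly with radius: τ = T·r/J = 1259 × 0.0158 / 6.124×10^-7 = 3.247×10^7 Pa.

4.71 ksi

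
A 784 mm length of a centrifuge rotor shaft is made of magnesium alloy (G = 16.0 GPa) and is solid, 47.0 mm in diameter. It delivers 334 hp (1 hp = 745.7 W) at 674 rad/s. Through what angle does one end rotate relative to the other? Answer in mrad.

37.8 mrad

ω = 674 rad/s, so T = P/ω = 334×745.7 / 674.0 = 369.5 N·m.
J = πd⁴/32 = π(0.0470)⁴/32 = 4.791×10^-7 m⁴.
θ = T·L/(G·J) = 369.5 × 0.784 / (16.0×10⁹ × 4.791×10^-7) = 0.03780 rad.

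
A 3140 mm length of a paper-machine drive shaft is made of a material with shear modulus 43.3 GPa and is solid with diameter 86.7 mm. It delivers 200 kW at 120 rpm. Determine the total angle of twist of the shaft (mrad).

ω = 2π·120/60 = 12.57 rad/s, so T = P/ω = 200×10³ / 12.57 = 15920 N·m.
J = πd⁴/32 = π(0.0867)⁴/32 = 5.547×10^-6 m⁴.
θ = T·L/(G·J) = 15920 × 3.14 / (43.3×10⁹ × 5.547×10^-6) = 0.2081 rad.

208 mrad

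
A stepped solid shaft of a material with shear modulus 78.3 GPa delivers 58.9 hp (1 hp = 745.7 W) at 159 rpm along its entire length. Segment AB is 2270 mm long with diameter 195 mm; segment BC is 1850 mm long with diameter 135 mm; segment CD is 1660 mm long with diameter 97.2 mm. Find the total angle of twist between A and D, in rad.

0.00883 rad

ω = 2π·159/60 = 16.65 rad/s, so T = P/ω = 58.9×745.7 / 16.65 = 2638 N·m.
J_AB = π(0.195)⁴/32 = 1.42×10^-4 m⁴; J_BC = π(0.135)⁴/32 = 3.26×10^-5 m⁴; J_CD = π(0.0972)⁴/32 = 8.76×10^-6 m⁴.
θ = (T/G)·Σ L_i/J_i = (2638/78.3×10⁹)·(2.27/1.42×10^-4 + 1.85/3.26×10^-5 + 1.66/8.76×10^-6) = 8.832×10^-3 rad.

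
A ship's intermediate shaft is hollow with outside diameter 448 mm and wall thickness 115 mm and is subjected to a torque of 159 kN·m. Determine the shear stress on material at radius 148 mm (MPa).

6.30 MPa

J = π(d_o⁴ − d_i⁴)/32 = π(0.448⁴ − 0.218⁴)/32 = 3.733×10^-3 m⁴.
Shear stress varies linearly with radius: τ = T·r/J = 159000 × 0.148 / 3.733×10^-3 = 6.304×10^6 Pa.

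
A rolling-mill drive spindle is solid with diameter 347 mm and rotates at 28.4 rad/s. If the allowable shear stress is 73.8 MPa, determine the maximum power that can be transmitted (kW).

17200 kW

J = πd⁴/32 = π(0.347)⁴/32 = 1.423×10^-3 m⁴.
T_max = τ_allow·J/r = 7.38×10^7 × 1.423×10^-3 / 0.173 = 605400 N·m.
ω = 28.4 rad/s, so P_max = T_max·ω = 1.719×10^7 W.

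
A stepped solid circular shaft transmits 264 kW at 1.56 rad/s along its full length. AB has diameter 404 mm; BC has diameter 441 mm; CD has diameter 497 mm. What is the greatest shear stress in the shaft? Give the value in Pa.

ω = 1.56 rad/s, so T = P/ω = 264×10³ / 1.560 = 169200 N·m.
Under the same torque, τ_max = 16T/(πd³) is largest where d is smallest — segment AB (d = 404 mm).
τ_max = 16·169200/(π·(0.404)³) = 1.307×10^7 Pa.

1.31e7 Pa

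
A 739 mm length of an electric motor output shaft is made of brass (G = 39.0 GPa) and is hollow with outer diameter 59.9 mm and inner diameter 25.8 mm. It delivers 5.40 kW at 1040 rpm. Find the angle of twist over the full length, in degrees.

ω = 2π·1040/60 = 108.9 rad/s, so T = P/ω = 5.40×10³ / 108.9 = 49.58 N·m.
J = π(d_o⁴ − d_i⁴)/32 = π(0.0599⁴ − 0.0258⁴)/32 = 1.220×10^-6 m⁴.
θ = T·L/(G·J) = 49.58 × 0.739 / (39.0×10⁹ × 1.220×10^-6) = 7.699×10^-4 rad.

0.0441°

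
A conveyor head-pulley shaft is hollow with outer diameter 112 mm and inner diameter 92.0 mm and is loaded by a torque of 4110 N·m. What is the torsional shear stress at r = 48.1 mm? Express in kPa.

J = π(d_o⁴ − d_i⁴)/32 = π(0.112⁴ − 0.0920⁴)/32 = 8.415×10^-6 m⁴.
Shear stress varies linearly with radius: τ = T·r/J = 4110 × 0.0481 / 8.415×10^-6 = 2.349×10^7 Pa.

23500 kPa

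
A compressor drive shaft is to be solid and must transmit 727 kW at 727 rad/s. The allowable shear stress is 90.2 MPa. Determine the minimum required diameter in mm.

38.4 mm

ω = 727 rad/s, so T = P/ω = 727×10³ / 727.0 = 1000 N·m.
For a solid shaft τ_max = 16T/(πd³), so d = (16T/(π τ_allow))^(1/3) = (16·1000/(π·9.02×10^7))^(1/3) = 0.03836 m.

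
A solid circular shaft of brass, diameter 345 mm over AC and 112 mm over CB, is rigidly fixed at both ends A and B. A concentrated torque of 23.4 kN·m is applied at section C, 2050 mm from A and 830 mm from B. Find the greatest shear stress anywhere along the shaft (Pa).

2.82e6 Pa

Compatibility: T_A·a/J_AC = T_B·b/J_CB with T_A + T_B = T₀.
J_AC = 1.39×10^-3 m⁴, J_CB = 1.54×10^-5 m⁴, so T_A = T₀·(J_AC/a)/((J_AC/a)+(J_CB/b)) = 22780 N·m, T_B = 624.8 N·m.
τ in each portion: τ_AC = 2.82×10^6 Pa, τ_CB = 2.26×10^6 Pa; maximum is in AC.
τ_max = T_AC·r/J = 22780·0.172/1.39×10^-3 = 2.825×10^6 Pa.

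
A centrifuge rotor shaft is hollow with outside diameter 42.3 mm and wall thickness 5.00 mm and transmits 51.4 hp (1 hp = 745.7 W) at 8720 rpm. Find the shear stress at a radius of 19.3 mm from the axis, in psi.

566 psi

ω = 2π·8720/60 = 913.2 rad/s, so T = P/ω = 51.4×745.7 / 913.2 = 41.97 N·m.
J = π(d_o⁴ − d_i⁴)/32 = π(0.0423⁴ − 0.0323⁴)/32 = 2.075×10^-7 m⁴.
Shear stress varies linearly with radius: τ = T·r/J = 41.97 × 0.0193 / 2.075×10^-7 = 3.905×10^6 Pa.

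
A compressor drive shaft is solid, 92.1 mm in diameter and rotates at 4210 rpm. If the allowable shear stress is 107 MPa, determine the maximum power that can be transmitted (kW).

J = πd⁴/32 = π(0.0921)⁴/32 = 7.064×10^-6 m⁴.
T_max = τ_allow·J/r = 1.07×10^8 × 7.064×10^-6 / 0.0460 = 16410 N·m.
ω = 2π·4210/60 = 440.9 rad/s, so P_max = T_max·ω = 7.236×10^6 W.

7240 kW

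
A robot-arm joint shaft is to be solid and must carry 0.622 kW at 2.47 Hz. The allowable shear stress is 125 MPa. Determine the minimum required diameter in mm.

11.8 mm

ω = 2π·2.47 = 15.52 rad/s, so T = P/ω = 0.622×10³ / 15.52 = 40.08 N·m.
For a solid shaft τ_max = 16T/(πd³), so d = (16T/(π τ_allow))^(1/3) = (16·40.08/(π·1.25×10^8))^(1/3) = 0.01178 m.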